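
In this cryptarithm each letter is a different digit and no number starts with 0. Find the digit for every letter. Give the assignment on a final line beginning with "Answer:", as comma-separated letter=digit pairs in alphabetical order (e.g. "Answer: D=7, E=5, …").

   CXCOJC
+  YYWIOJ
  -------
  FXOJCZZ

Step 1. [col 1: C + J ≡ Z (mod 10)] no forcing yet in column 1 (carry-in 0); J=6 is free and consistent — try it ⇒ J=6.
Step 2. [F] F is the leading digit of a 7-digit sum of two 6-digit numbers; the final carry is exactly 1. So F=1.
Step 3. [col 1: C + J ≡ Z (mod 10)] C=9 is one option consistent with column 1 (C + J ≡ Z (mod 10), carry-in 0) — take it, so C=9.
Step 4. [col 1: C + J ≡ Z (mod 10)] in column 1 we have C+J≡Z with carry-in 0; given C=9, J=6 and digits 1,6,9 already taken and all letters distinct, that pins Z to 5, so Z=5.
Step 5. [col 2: J + O ≡ Z (mod 10)] in column 2 we have J+O≡Z with carry-in 1; given J=6, Z=5 and digits 1,5,6,9 already taken and all letters distinct, that pins O to 8. So O=8.
Step 6. [col 3: O + I ≡ C (mod 10)] in column 3 we have O+I≡C with carry-in 1; given O=8, C=9 and digits 1,5,6,8,9 already taken and all letters distinct, that pins I to 0, so I=0.
Step 7. [col 4: C + W ≡ J (mod 10)] column 4 reads C+W+carry(0)=J with C=9, J=6; with digits 0,1,5,6,8,9 already taken and all letters distinct, the only value for W is 7 ⇒ W=7.
Step 8. [col 5: X + Y ≡ O (mod 10)] column 5 (X + Y ≡ O (mod 10), carry-in 1) doesn't pin X yet; pick X=3 and continue. So X=3.
Step 9. [col 5: X + Y ≡ O (mod 10)] column 5: given X=3, O=8, carry-in 1, and digits 0,1,3,5,6,7,8,9 already taken and all letters distinct, X+Y≡O (mod 10) forces Y=4. So Y=4.

Answer: C=9, F=1, I=0, J=6, O=8, W=7, X=3, Y=4, Z=5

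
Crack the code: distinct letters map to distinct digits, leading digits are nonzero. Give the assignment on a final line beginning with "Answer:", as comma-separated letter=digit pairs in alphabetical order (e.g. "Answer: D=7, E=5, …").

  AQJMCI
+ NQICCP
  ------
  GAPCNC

Step 1. [col 1: I + P ≡ C (mod 10)] C=5 is one option consistent with column 1 (I + P ≡ C (mod 10), carry-in 0) — take it. So C=5.
Step 2. [col 1: I + P ≡ C (mod 10)] several values work for P in column 1 (I + P ≡ C (mod 10), carry-in 0); try P=8 ⇒ P=8.
Step 3. [col 1: I + P ≡ C (mod 10)] column 1 reads I+P+carry(0)=C with P=8, C=5; with digits 5,8 already taken and all letters distinct, the only value for I is 7 ⇒ I=7.
Step 4. [col 2: C + C ≡ N (mod 10)] in column 2 we have C+C≡N with carry-in 1; given C=5 and digits 5,7,8 already taken and all letters distinct, that pins N to 1. So N=1.
Step 5. [col 3: M + C ≡ C (mod 10)] from column 3 (C=5, carry-in 1, digits 1,5,7,8 already taken and all letters distinct): M must equal 9. So M=9.
Step 6. [col 4: J + I ≡ P (mod 10)] column 4: given I=7, P=8, carry-in 1, and digits 1,5,7,8,9 already taken and all letters distinct, J+I≡P (mod 10) forces J=0, so J=0.
Step 7. [col 5: Q + Q ≡ A (mod 10)] several values work for Q in column 5 (Q + Q ≡ A (mod 10), carry-in 0); try Q=6. So Q=6.
Step 8. [col 5: Q + Q ≡ A (mod 10)] from column 5 (Q=6, carry-in 0, digits 0,1,5,6,7,8,9 already taken and all letters distinct): A must equal 2, so A=2.
Step 9. [col 6: A + N ≡ G (mod 10)] in column 6 we have A+N≡G with carry-in 1; given A=2, N=1 and digits 0,1,2,5,6,7,8,9 already taken and all letters distinct, that pins G to 4 ⇒ G=4.

Answer: A=2, C=5, G=4, I=7, J=0, M=9, N=1, P=8, Q=6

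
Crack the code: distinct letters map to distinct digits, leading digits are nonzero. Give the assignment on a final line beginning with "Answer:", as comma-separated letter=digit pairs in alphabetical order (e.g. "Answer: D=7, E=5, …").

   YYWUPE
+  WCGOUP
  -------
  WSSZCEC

Step 1. [W] adding two 6-digit numbers gives at most 6+1 digits, and here it does — W is that final carry and must be 1 ⇒ W=1.
Step 2. [col 1: E + P ≡ C (mod 10)] E=9 is one option consistent with column 1 (E + P ≡ C (mod 10), carry-in 0) — take it, so E=9.
Step 3. [col 1: E + P ≡ C (mod 10)] column 1 (E + P ≡ C (mod 10), carry-in 0) doesn't pin C yet; pick C=2 and continue. So C=2.
Step 4. [col 1: E + P ≡ C (mod 10)] column 1 reads E+P+carry(0)=C with E=9, C=2; with digits 1,2,9 already taken and all letters distinct, the only value for P is 3 ⇒ P=3.
Step 5. [col 2: P + U ≡ E (mod 10)] in column 2 we have P+U≡E with carry-in 1; given P=3, E=9 and digits 1,2,3,9 already taken and all letters distinct, that pins U to 5 ⇒ U=5.
Step 6. [col 3: U + O ≡ C (mod 10)] in column 3 we have U+O≡C with carry-in 0; given U=5, C=2 and digits 1,2,3,5,9 already taken and all letters distinct, that pins O to 7. So O=7.
Step 7. [col 4: W + G ≡ Z (mod 10)] several values work for Z in column 4 (W + G ≡ Z (mod 10), carry-in 1); try Z=6, so Z=6.
Step 8. [col 4: W + G ≡ Z (mod 10)] column 4: given W=1, Z=6, carry-in 1, and digits 1,2,3,5,6,7,9 already taken and all letters distinct, W+G≡Z (mod 10) forces G=4, so G=4.
Step 9. [col 5: Y + C ≡ S (mod 10)] column 5: given C=2, carry-in 0, and digits 1,2,3,4,5,6,7,9 already taken and all letters distinct, Y+C≡S (mod 10) forces S=0 ⇒ S=0.
Step 10. [col 5: Y + C ≡ S (mod 10)] column 5 reads Y+C+carry(0)=S with C=2, S=0; with digits 0,1,2,3,4,5,6,7,9 already taken and all letters distinct, the only value for Y is 8 ⇒ Y=8.

Answer: C=2, E=9, G=4, O=7, P=3, S=0, U=5, W=1, Y=8, Z=6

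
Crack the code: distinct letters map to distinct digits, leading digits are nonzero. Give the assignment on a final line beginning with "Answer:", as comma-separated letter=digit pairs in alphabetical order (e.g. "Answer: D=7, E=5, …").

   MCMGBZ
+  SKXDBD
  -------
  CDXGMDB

Step 1. [C] C is the leading digit of a 7-digit sum of two 6-digit numbers; the final carry is exactly 1, so C=1.
Step 2. [col 1: Z + D ≡ B (mod 10)] column 1 (Z + D ≡ B (mod 10), carry-in 0) doesn't pin B yet; pick B=6 and continue. So B=6.
Step 3. [col 1: Z + D ≡ B (mod 10)] Z=4 is one option consistent with column 1 (Z + D ≡ B (mod 10), carry-in 0) — take it ⇒ Z=4.
Step 4. [col 1: Z + D ≡ B (mod 10)] column 1: given Z=4, B=6, carry-in 0, and digits 1,4,6 already taken and all letters distinct, Z+D≡B (mod 10) forces D=2 ⇒ D=2.
Step 5. [col 3: G + D ≡ M (mod 10)] no forcing yet in column 3 (carry-in 1); G=0 is free and consistent — try it. So G=0.
Step 6. [col 3: G + D ≡ M (mod 10)] column 3: given G=0, D=2, carry-in 1, and digits 0,1,2,4,6 already taken and all letters distinct, G+D≡M (mod 10) forces M=3 ⇒ M=3.
Step 7. [col 4: M + X ≡ G (mod 10)] column 4: given M=3, G=0, carry-in 0, and digits 0,1,2,3,4,6 already taken and all letters distinct, M+X≡G (mod 10) forces X=7. So X=7.
Step 8. [col 5: C + K ≡ X (mod 10)] column 5 reads C+K+carry(1)=X with C=1, X=7; with digits 0,1,2,3,4,6,7 already taken and all letters distinct, the only value for K is 5 ⇒ K=5.
Step 9. [col 6: M + S ≡ D (mod 10)] in column 6 we have M+S≡D with carry-in 0; given M=3, D=2 and digits 0,1,2,3,4,5,6,7 already taken and all letters distinct, that pins S to 9 ⇒ S=9.

Answer: B=6, C=1, D=2, G=0, K=5, M=3, S=9, X=7, Z=4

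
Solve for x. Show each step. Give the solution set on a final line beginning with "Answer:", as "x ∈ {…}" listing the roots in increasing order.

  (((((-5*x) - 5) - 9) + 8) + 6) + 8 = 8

Step 1. [(((((-5*x) - 5) - 9) + 8) + 6) + 8 = 8] peel the +8: subtract 8 from each side. So sub: ((((-5*x) - 5) - 9) + 8) + 6 = 0.
Step 2. [((((-5*x) - 5) - 9) + 8) + 6 = 0] the outer +6 inverts by subtracting 6, so sub: (((-5*x) - 5) - 9) + 8 = -6.
Step 3. [(((-5*x) - 5) - 9) + 8 = -6] +8 is outermost — subtract 8 both sides, so sub: ((-5*x) - 5) - 9 = -14.
Step 4. [((-5*x) - 5) - 9 = -14] peel the -9: add 9 from each side, so sub: (-5*x) - 5 = -5.
Step 5. [(-5*x) - 5 = -5] 5 comes off first (add 5), so sub: -5*x = 0.
Step 6. [-5*x = 0] leading coefficient -5: divide by -5. So div: x = 0.

Answer: x ∈ {0}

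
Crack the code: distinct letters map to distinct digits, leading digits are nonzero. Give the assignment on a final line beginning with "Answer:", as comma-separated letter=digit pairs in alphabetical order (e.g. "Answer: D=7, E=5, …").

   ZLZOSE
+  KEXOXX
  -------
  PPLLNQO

Step 1. [col 1: E + X ≡ O (mod 10)] column 1 (E + X ≡ O (mod 10), carry-in 0) doesn't pin O yet; pick O=4 and continue ⇒ O=4.
Step 2. [P] adding two 6-digit numbers gives at most 6+1 digits, and here it does — P is that final carry and must be 1, so P=1.
Step 3. [col 1: E + X ≡ O (mod 10)] no forcing yet in column 1 (carry-in 0); X=5 is free and consistent — try it. So X=5.
Step 4. [col 1: E + X ≡ O (mod 10)] column 1: given X=5, O=4, carry-in 0, and digits 1,4,5 already taken and all letters distinct, E+X≡O (mod 10) forces E=9, so E=9.
Step 5. [col 2: S + X ≡ Q (mod 10)] several values work for Q in column 2 (S + X ≡ Q (mod 10), carry-in 1); try Q=6, so Q=6.
Step 6. [col 2: S + X ≡ Q (mod 10)] column 2: given X=5, Q=6, carry-in 1, and digits 1,4,5,6,9 already taken and all letters distinct, S+X≡Q (mod 10) forces S=0 ⇒ S=0.
Step 7. [col 3: O + O ≡ N (mod 10)] from column 3 (O=4, carry-in 0, digits 0,1,4,5,6,9 already taken and all letters distinct): N must equal 8, so N=8.
Step 8. [col 4: Z + X ≡ L (mod 10)] column 4 (Z + X ≡ L (mod 10), carry-in 0) doesn't pin L yet; pick L=2 and continue ⇒ L=2.
Step 9. [col 4: Z + X ≡ L (mod 10)] in column 4 we have Z+X≡L with carry-in 0; given X=5, L=2 and digits 0,1,2,4,5,6,8,9 already taken and all letters distinct, that pins Z to 7, so Z=7.
Step 10. [col 6: Z + K ≡ P (mod 10)] column 6: given Z=7, P=1, carry-in 1, and digits 0,1,2,4,5,6,7,8,9 already taken and all letters distinct, Z+K≡P (mod 10) forces K=3 ⇒ K=3.

Answer: E=9, K=3, L=2, N=8, O=4, P=1, Q=6, S=0, X=5, Z=7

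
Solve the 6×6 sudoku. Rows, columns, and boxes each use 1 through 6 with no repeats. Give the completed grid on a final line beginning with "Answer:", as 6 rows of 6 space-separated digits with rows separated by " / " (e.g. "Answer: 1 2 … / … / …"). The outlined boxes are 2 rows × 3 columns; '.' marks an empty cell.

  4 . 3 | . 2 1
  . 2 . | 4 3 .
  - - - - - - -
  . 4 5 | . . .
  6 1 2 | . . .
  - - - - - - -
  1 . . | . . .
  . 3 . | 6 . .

Step 1. [r1c4∈{5}] r1c4 has the single candidate 5 ⇒ r1c4=5.
Step 2. [r5c2∈{5,6}] col 2 places 5 nowhere but r5c2 ⇒ r5c2=5.
Step 3. [r5c5∈{4}] r5c5 has the single candidate 4, so r5c5=4.
Step 4. [r4c4∈{3}] only 3 remains possible at r4c4. So r4c4=3.
Step 5. [r5c4∈{2}] only 2 remains possible at r5c4, so r5c4=2.
Step 6. [r3c5∈{1,6}] col 5 places 6 nowhere but r3c5, so r3c5=6.
Step 7. [r6c6∈{5}] r6c6 is down to just 5, so r6c6=5.
Step 8. [r1c2∈{6}] r1c2 is down to just 6, so r1c2=6.
Step 9. [r5c3∈{6}] only 6 remains possible at r5c3. So r5c3=6.
Step 10. [r3c6∈{2}] r3c6's peers cover all but 2 ⇒ r3c6=2.
Step 11. [r3c4∈{1}] r3c4 has the single candidate 1 ⇒ r3c4=1.
Step 12. [r4c5∈{5}] only 5 remains possible at r4c5, so r4c5=5.
Step 13. [r6c1∈{2}] r6c1's peers cover all but 2. So r6c1=2.
Step 14. [r4c6∈{4}] r4c6 is down to just 4 ⇒ r4c6=4.
Step 15. [r2c3∈{1}] r2c3 is down to just 1, so r2c3=1.
Step 16. [r2c6∈{6}] only 6 remains possible at r2c6 ⇒ r2c6=6.
Step 17. [r6c3∈{4}] r6c3 has the single candidate 4 ⇒ r6c3=4.
Step 18. [r6c5∈{1}] r6c5's peers cover all but 1, so r6c5=1.
Step 19. [r3c1∈{3}] nothing but 3 survives at r3c1. So r3c1=3.
Step 20. [r5c6∈{3}] only 3 remains possible at r5c6, so r5c6=3.
Step 21. [r2c1∈{5}] nothing but 5 survives at r2c1, so r2c1=5.

Answer: 4 6 3 5 2 1 / 5 2 1 4 3 6 / 3 4 5 1 6 2 / 6 1 2 3 5 4 / 1 5 6 2 4 3 / 2 3 4 6 1 5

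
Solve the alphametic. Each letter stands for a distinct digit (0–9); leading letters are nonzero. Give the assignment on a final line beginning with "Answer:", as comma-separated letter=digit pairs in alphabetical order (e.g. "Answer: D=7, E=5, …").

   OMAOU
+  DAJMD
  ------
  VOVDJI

Step 1. [col 1: U + D ≡ I (mod 10)] several values work for I in column 1 (U + D ≡ I (mod 10), carry-in 0); try I=4. So I=4.
Step 2. [col 1: U + D ≡ I (mod 10)] column 1 (U + D ≡ I (mod 10), carry-in 0) doesn't pin D yet; pick D=9 and continue ⇒ D=9.
Step 3. [col 1: U + D ≡ I (mod 10)] column 1: given D=9, I=4, carry-in 0, and digits 4,9 already taken and all letters distinct, U+D≡I (mod 10) forces U=5 ⇒ U=5.
Step 4. [V] the sum has 6 digits but both addends have 5; that extra leading digit V is the final carry, namely 1, so V=1.
Step 5. [col 2: O + M ≡ J (mod 10)] several values work for J in column 2 (O + M ≡ J (mod 10), carry-in 1); try J=0, so J=0.
Step 6. [col 2: O + M ≡ J (mod 10)] no forcing yet in column 2 (carry-in 1); O=6 is free and consistent — try it, so O=6.
Step 7. [col 2: O + M ≡ J (mod 10)] column 2: given O=6, J=0, carry-in 1, and digits 0,1,4,5,6,9 already taken and all letters distinct, O+M≡J (mod 10) forces M=3 ⇒ M=3.
Step 8. [col 3: A + J ≡ D (mod 10)] from column 3 (J=0, D=9, carry-in 1, digits 0,1,3,4,5,6,9 already taken and all letters distinct): A must equal 8 ⇒ A=8.

Answer: A=8, D=9, I=4, J=0, M=3, O=6, U=5, V=1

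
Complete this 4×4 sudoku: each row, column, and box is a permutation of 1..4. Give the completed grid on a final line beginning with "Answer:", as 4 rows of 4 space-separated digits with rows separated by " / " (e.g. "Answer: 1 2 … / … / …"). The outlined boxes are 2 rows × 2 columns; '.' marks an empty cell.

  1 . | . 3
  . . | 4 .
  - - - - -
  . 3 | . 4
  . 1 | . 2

Step 1. [r2c2∈{2}] r2c2 is down to just 2, so r2c2=2.
Step 2. [r4c1∈{4}] r4c1 is down to just 4 ⇒ r4c1=4.
Step 3. [r3c3∈{1}] r3c3's peers cover all but 1. So r3c3=1.
Step 4. [r4c3∈{3}] r4c3 is down to just 3, so r4c3=3.
Step 5. [r2c4∈{1}] only 1 remains possible at r2c4. So r2c4=1.
Step 6. [r2c1∈{3}] nothing but 3 survives at r2c1. So r2c1=3.
Step 7. [r1c2∈{4}] r1c2 is down to just 4. So r1c2=4.
Step 8. [r1c3∈{2}] r1c3's peers cover all but 2. So r1c3=2.
Step 9. [r3c1∈{2}] r3c1's peers cover all but 2. So r3c1=2.

Answer: 1 4 2 3 / 3 2 4 1 / 2 3 1 4 / 4 1 3 2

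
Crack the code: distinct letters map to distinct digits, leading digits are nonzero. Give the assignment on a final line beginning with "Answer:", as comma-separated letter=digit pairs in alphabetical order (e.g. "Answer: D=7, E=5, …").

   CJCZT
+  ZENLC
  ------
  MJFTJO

Step 1. [col 1: T + C ≡ O (mod 10)] several values work for T in column 1 (T + C ≡ O (mod 10), carry-in 0); try T=2. So T=2.
Step 2. [col 1: T + C ≡ O (mod 10)] no forcing yet in column 1 (carry-in 0); O=9 is free and consistent — try it, so O=9.
Step 3. [col 1: T + C ≡ O (mod 10)] column 1: given T=2, O=9, carry-in 0, and digits 2,9 already taken and all letters distinct, T+C≡O (mod 10) forces C=7. So C=7.
Step 4. [col 2: Z + L ≡ J (mod 10)] J=3 is one option consistent with column 2 (Z + L ≡ J (mod 10), carry-in 0) — take it ⇒ J=3.
Step 5. [col 2: Z + L ≡ J (mod 10)] L=8 is one option consistent with column 2 (Z + L ≡ J (mod 10), carry-in 0) — take it ⇒ L=8.
Step 6. [M] adding two 5-digit numbers gives at most 5+1 digits, and here it does — M is that final carry and must be 1. So M=1.
Step 7. [col 2: Z + L ≡ J (mod 10)] from column 2 (L=8, J=3, carry-in 0, digits 1,2,3,7,8,9 already taken and all letters distinct): Z must equal 5. So Z=5.
Step 8. [col 3: C + N ≡ T (mod 10)] from column 3 (C=7, T=2, carry-in 1, digits 1,2,3,5,7,8,9 already taken and all letters distinct): N must equal 4. So N=4.
Step 9. [col 4: J + E ≡ F (mod 10)] from column 4 (J=3, carry-in 1, digits 1,2,3,4,5,7,8,9 already taken and all letters distinct): F must equal 0 ⇒ F=0.
Step 10. [col 4: J + E ≡ F (mod 10)] from column 4 (J=3, F=0, carry-in 1, digits 0,1,2,3,4,5,7,8,9 already taken and all letters distinct): E must equal 6. So E=6.

Answer: C=7, E=6, F=0, J=3, L=8, M=1, N=4, O=9, T=2, Z=5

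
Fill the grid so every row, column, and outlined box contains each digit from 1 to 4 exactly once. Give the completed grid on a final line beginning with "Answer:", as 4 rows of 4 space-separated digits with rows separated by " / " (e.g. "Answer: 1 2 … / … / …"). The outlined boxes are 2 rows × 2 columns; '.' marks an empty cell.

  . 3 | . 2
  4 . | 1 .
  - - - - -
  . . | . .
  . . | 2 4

Step 1. [r3c1∈{1,2,3}] 2 has one home in col 1: r3c1. So r3c1=2.
Step 2. [r3c4∈{1,3}] across col 4, 1 lands solely at r3c4 ⇒ r3c4=1.
Step 3. [r4c2∈{1}] r4c2 has the single candidate 1. So r4c2=1.
Step 4. [r2c2∈{2}] only 2 remains possible at r2c2. So r2c2=2.
Step 5. [r1c3∈{4}] r1c3 is down to just 4, so r1c3=4.
Step 6. [r3c2∈{4}] r3c2 has the single candidate 4 ⇒ r3c2=4.
Step 7. [r2c4∈{3}] nothing but 3 survives at r2c4. So r2c4=3.
Step 8. [r4c1∈{3}] nothing but 3 survives at r4c1, so r4c1=3.
Step 9. [r3c3∈{3}] nothing but 3 survives at r3c3. So r3c3=3.
Step 10. [r1c1∈{1}] only 1 remains possible at r1c1. So r1c1=1.

Answer: 1 3 4 2 / 4 2 1 3 / 2 4 3 1 / 3 1 2 4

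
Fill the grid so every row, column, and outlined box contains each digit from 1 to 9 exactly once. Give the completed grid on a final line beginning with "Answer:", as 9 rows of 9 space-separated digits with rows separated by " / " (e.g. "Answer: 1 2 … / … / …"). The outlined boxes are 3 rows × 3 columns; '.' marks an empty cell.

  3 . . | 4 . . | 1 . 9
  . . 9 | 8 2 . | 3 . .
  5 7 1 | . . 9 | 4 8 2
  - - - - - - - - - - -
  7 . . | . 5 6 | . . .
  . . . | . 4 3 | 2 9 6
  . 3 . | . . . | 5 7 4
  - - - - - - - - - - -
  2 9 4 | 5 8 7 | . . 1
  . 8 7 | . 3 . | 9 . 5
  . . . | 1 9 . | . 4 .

Step 1. [r9c1∈{6}] r9c1's peers cover all but 6 ⇒ r9c1=6.
Step 2. [r1c3∈{2,6,8}] across row 1, 8 lands solely at r1c3, so r1c3=8.
Step 3. [r4c3∈{2}] r4c3 is down to just 2, so r4c3=2.
Step 4. [r6c6∈{1,2,8}] col 6 places 8 nowhere but r6c6. So r6c6=8.
Step 5. [r8c8∈{2,6}] col 8 places 2 nowhere but r8c8. So r8c8=2.
Step 6. [r7c8∈{3,6}] 3 has one home in row 7: r7c8 ⇒ r7c8=3.
Step 7. [r8c1∈{1}] r8c1 is down to just 1. So r8c1=1.
Step 8. [r4c7∈{8}] only 8 remains possible at r4c7 ⇒ r4c7=8.
Step 9. [r1c6∈{5}] only 5 remains possible at r1c6. So r1c6=5.
Step 10. [r1c8∈{6}] nothing but 6 survives at r1c8, so r1c8=6.
Step 11. [r5c2∈{1,5}] r5c2 is the only open cell in row 5 admitting 1 ⇒ r5c2=1.
Step 12. [r9c3∈{3,5}] in row 9, 3 fits only at r9c3 ⇒ r9c3=3.
Step 13. [r6c1∈{9}] r6c1 is down to just 9. So r6c1=9.
Step 14. [r9c9∈{7,8}] in row 9, 8 fits only at r9c9 ⇒ r9c9=8.
Step 15. [r8c4∈{6}] r8c4's peers cover all but 6, so r8c4=6.
Step 16. [r2c1∈{4}] r2c1 is down to just 4 ⇒ r2c1=4.
Step 17. [r7c7∈{6}] r7c7 has the single candidate 6 ⇒ r7c7=6.
Step 18. [r2c6∈{1}] r2c6 is down to just 1, so r2c6=1.
Step 19. [r2c2∈{6}] r2c2's peers cover all but 6. So r2c2=6.
Step 20. [r9c2∈{5}] only 5 remains possible at r9c2. So r9c2=5.
Step 21. [r8c6∈{4}] only 4 remains possible at r8c6 ⇒ r8c6=4.
Step 22. [r2c8∈{5}] nothing but 5 survives at r2c8 ⇒ r2c8=5.
Step 23. [r6c3∈{6}] r6c3 is down to just 6. So r6c3=6.
Step 24. [r6c5∈{1}] r6c5's peers cover all but 1, so r6c5=1.
Step 25. [r6c4∈{2}] r6c4 has the single candidate 2 ⇒ r6c4=2.
Step 26. [r4c8∈{1}] nothing but 1 survives at r4c8. So r4c8=1.
Step 27. [r9c6∈{2}] r9c6 has the single candidate 2, so r9c6=2.
Step 28. [r5c1∈{8}] r5c1's peers cover all but 8, so r5c1=8.
Step 29. [r9c7∈{7}] r9c7's peers cover all but 7. So r9c7=7.
Step 30. [r1c2∈{2}] r1c2 has the single candidate 2, so r1c2=2.
Step 31. [r3c4∈{3}] r3c4's peers cover all but 3 ⇒ r3c4=3.
Step 32. [r1c5∈{7}] r1c5 has the single candidate 7, so r1c5=7.
Step 33. [r5c3∈{5}] r5c3's peers cover all but 5. So r5c3=5.
Step 34. [r3c5∈{6}] r3c5 is down to just 6, so r3c5=6.
Step 35. [r4c4∈{9}] r4c4 is down to just 9. So r4c4=9.
Step 36. [r2c9∈{7}] r2c9 has the single candidate 7 ⇒ r2c9=7.
Step 37. [r4c2∈{4}] nothing but 4 survives at r4c2 ⇒ r4c2=4.
Step 38. [r5c4∈{7}] r5c4 has the single candidate 7 ⇒ r5c4=7.
Step 39. [r4c9∈{3}] only 3 remains possible at r4c9, so r4c9=3.

Answer: 3 2 8 4 7 5 1 6 9 / 4 6 9 8 2 1 3 5 7 / 5 7 1 3 6 9 4 8 2 / 7 4 2 9 5 6 8 1 3 / 8 1 5 7 4 3 2 9 6 / 9 3 6 2 1 8 5 7 4 / 2 9 4 5 8 7 6 3 1 / 1 8 7 6 3 4 9 2 5 / 6 5 3 1 9 2 7 4 8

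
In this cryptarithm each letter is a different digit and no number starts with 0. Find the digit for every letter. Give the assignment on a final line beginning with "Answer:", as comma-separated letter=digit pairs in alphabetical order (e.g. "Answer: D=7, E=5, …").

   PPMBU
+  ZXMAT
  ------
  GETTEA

Step 1. [col 1: U + T ≡ A (mod 10)] U=9 is one option consistent with column 1 (U + T ≡ A (mod 10), carry-in 0) — take it, so U=9.
Step 2. [col 1: U + T ≡ A (mod 10)] A=2 is one option consistent with column 1 (U + T ≡ A (mod 10), carry-in 0) — take it. So A=2.
Step 3. [G] G is the leading digit of a 6-digit sum of two 5-digit numbers; the final carry is exactly 1, so G=1.
Step 4. [col 1: U + T ≡ A (mod 10)] from column 1 (U=9, A=2, carry-in 0, digits 1,2,9 already taken and all letters distinct): T must equal 3 ⇒ T=3.
Step 5. [col 2: B + A ≡ E (mod 10)] E=0 is one option consistent with column 2 (B + A ≡ E (mod 10), carry-in 1) — take it, so E=0.
Step 6. [col 2: B + A ≡ E (mod 10)] in column 2 we have B+A≡E with carry-in 1; given A=2, E=0 and digits 0,1,2,3,9 already taken and all letters distinct, that pins B to 7, so B=7.
Step 7. [col 3: M + M ≡ T (mod 10)] column 3: given T=3, carry-in 1, and digits 0,1,2,3,7,9 already taken and all letters distinct, M+M≡T (mod 10) forces M=6. So M=6.
Step 8. [col 4: P + X ≡ T (mod 10)] X=8 is one option consistent with column 4 (P + X ≡ T (mod 10), carry-in 1) — take it ⇒ X=8.
Step 9. [col 4: P + X ≡ T (mod 10)] column 4 reads P+X+carry(1)=T with X=8, T=3; with digits 0,1,2,3,6,7,8,9 already taken and all letters distinct, the only value for P is 4, so P=4.
Step 10. [col 5: P + Z ≡ E (mod 10)] in column 5 we have P+Z≡E with carry-in 1; given P=4, E=0 and digits 0,1,2,3,4,6,7,8,9 already taken and all letters distinct, that pins Z to 5, so Z=5.

Answer: A=2, B=7, E=0, G=1, M=6, P=4, T=3, U=9, X=8, Z=5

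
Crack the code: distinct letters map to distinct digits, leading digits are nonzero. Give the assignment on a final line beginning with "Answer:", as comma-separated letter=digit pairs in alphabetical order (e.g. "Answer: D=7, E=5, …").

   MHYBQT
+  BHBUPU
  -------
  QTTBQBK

Step 1. [col 1: T + U ≡ K (mod 10)] K=0 is one option consistent with column 1 (T + U ≡ K (mod 10), carry-in 0) — take it, so K=0.
Step 2. [col 1: T + U ≡ K (mod 10)] several values work for U in column 1 (T + U ≡ K (mod 10), carry-in 0); try U=7, so U=7.
Step 3. [col 1: T + U ≡ K (mod 10)] from column 1 (U=7, K=0, carry-in 0, digits 0,7 already taken and all letters distinct): T must equal 3. So T=3.
Step 4. [col 2: Q + P ≡ B (mod 10)] B=4 is one option consistent with column 2 (Q + P ≡ B (mod 10), carry-in 1) — take it, so B=4.
Step 5. [col 2: Q + P ≡ B (mod 10)] P=2 is one option consistent with column 2 (Q + P ≡ B (mod 10), carry-in 1) — take it ⇒ P=2.
Step 6. [col 2: Q + P ≡ B (mod 10)] from column 2 (P=2, B=4, carry-in 1, digits 0,2,3,4,7 already taken and all letters distinct): Q must equal 1 ⇒ Q=1.
Step 7. [col 4: Y + B ≡ B (mod 10)] from column 4 (B=4, carry-in 1, digits 0,1,2,3,4,7 already taken and all letters distinct): Y must equal 9. So Y=9.
Step 8. [col 5: H + H ≡ T (mod 10)] column 5: given T=3, carry-in 1, and digits 0,1,2,3,4,7,9 already taken and all letters distinct, H+H≡T (mod 10) forces H=6 ⇒ H=6.
Step 9. [col 6: M + B ≡ T (mod 10)] in column 6 we have M+B≡T with carry-in 1; given B=4, T=3 and digits 0,1,2,3,4,6,7,9 already taken and all letters distinct, that pins M to 8. So M=8.

Answer: B=4, H=6, K=0, M=8, P=2, Q=1, T=3, U=7, Y=9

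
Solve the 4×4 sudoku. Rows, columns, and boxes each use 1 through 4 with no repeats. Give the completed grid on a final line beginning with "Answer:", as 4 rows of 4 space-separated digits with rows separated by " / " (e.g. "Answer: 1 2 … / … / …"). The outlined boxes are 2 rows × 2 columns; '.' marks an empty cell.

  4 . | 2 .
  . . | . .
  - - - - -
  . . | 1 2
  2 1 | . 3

Step 1. [r2c3∈{3,4}] across col 3, 3 lands solely at r2c3 ⇒ r2c3=3.
Step 2. [r2c1∈{1}] r2c1's peers cover all but 1. So r2c1=1.
Step 3. [r1c2∈{3}] only 3 remains possible at r1c2, so r1c2=3.
Step 4. [r2c4∈{4}] r2c4 has the single candidate 4 ⇒ r2c4=4.
Step 5. [r3c2∈{4}] r3c2's peers cover all but 4, so r3c2=4.
Step 6. [r1c4∈{1}] nothing but 1 survives at r1c4 ⇒ r1c4=1.
Step 7. [r4c3∈{4}] r4c3 has the single candidate 4 ⇒ r4c3=4.
Step 8. [r3c1∈{3}] r3c1's peers cover all but 3, so r3c1=3.
Step 9. [r2c2∈{2}] r2c2 has the single candidate 2 ⇒ r2c2=2.

Answer: 4 3 2 1 / 1 2 3 4 / 3 4 1 2 / 2 1 4 3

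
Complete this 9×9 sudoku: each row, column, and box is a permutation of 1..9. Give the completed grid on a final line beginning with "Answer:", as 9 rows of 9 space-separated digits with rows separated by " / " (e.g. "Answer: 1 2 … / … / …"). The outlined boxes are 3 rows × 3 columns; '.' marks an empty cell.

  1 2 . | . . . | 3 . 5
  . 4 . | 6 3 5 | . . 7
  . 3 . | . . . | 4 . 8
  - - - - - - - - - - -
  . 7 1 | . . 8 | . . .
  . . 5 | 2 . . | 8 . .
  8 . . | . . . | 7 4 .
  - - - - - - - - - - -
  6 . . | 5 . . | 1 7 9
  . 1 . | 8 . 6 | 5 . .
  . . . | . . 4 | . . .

Step 1. [r2c1∈{9}] only 9 remains possible at r2c1. So r2c1=9.
Step 2. [r4c7∈{2,6,9}] r4c7 is the only open cell in col 7 admitting 9. So r4c7=9.
Step 3. [r9c8∈{2,3,6,8}] col 8 places 8 nowhere but r9c8, so r9c8=8.
Step 4. [r7c5∈{2}] nothing but 2 survives at r7c5, so r7c5=2.
Step 5. [r7c6∈{3}] r7c6's peers cover all but 3. So r7c6=3.
Step 6. [r6c5∈{1,5,6,9}] across row 6, 5 lands solely at r6c5, so r6c5=5.
Step 7. [r3c6∈{1,2,7,9}] in col 6, 2 fits only at r3c6. So r3c6=2.
Step 8. [r8c9∈{2,3,4}] r8c9 is the only open cell in col 9 admitting 4, so r8c9=4.
Step 9. [r1c5∈{4,7,8,9}] in col 5, 8 fits only at r1c5, so r1c5=8.
Step 10. [r2c8∈{1,2}] r2c8 is the only open cell in row 2 admitting 1 ⇒ r2c8=1.
Step 11. [r1c4∈{4,7,9}] row 1 places 4 nowhere but r1c4. So r1c4=4.
Step 12. [r4c4∈{3}] only 3 remains possible at r4c4. So r4c4=3.
Step 13. [r9c2∈{5,9}] col 2 places 5 nowhere but r9c2, so r9c2=5.
Step 14. [r9c7∈{2,6}] across col 7, 6 lands solely at r9c7 ⇒ r9c7=6.
Step 15. [r4c8∈{2,5,6}] across row 4, 5 lands solely at r4c8, so r4c8=5.
Step 16. [r8c8∈{2,3}] across col 8, 2 lands solely at r8c8, so r8c8=2.
Step 17. [r9c9∈{3}] r9c9's peers cover all but 3, so r9c9=3.
Step 18. [r6c3∈{2,3,6,9}] in row 6, 3 fits only at r6c3. So r6c3=3.
Step 19. [r6c9∈{1,2,6}] r6c9 is the only open cell in row 6 admitting 2 ⇒ r6c9=2.
Step 20. [r5c9∈{1,6}] col 9 places 1 nowhere but r5c9, so r5c9=1.
Step 21. [r9c3∈{2,7,9}] col 3 places 2 nowhere but r9c3 ⇒ r9c3=2.
Step 22. [r9c1∈{7}] r9c1 is down to just 7 ⇒ r9c1=7.
Step 23. [r3c4∈{1,7,9}] col 4 places 7 nowhere but r3c4 ⇒ r3c4=7.
Step 24. [r1c6∈{9}] only 9 remains possible at r1c6, so r1c6=9.
Step 25. [r1c8∈{6}] only 6 remains possible at r1c8, so r1c8=6.
Step 26. [r6c2∈{6,9}] 6 has one home in row 6: r6c2. So r6c2=6.
Step 27. [r5c5∈{4,6,7,9}] in row 5, 6 fits only at r5c5, so r5c5=6.
Step 28. [r6c4∈{1,9}] 9 has one home in row 6: r6c4. So r6c4=9.
Step 29. [r9c5∈{1,9}] row 9 places 9 nowhere but r9c5, so r9c5=9.
Step 30. [r7c2∈{8}] nothing but 8 survives at r7c2, so r7c2=8.
Step 31. [r4c5∈{4}] only 4 remains possible at r4c5 ⇒ r4c5=4.
Step 32. [r1c3∈{7}] r1c3 has the single candidate 7 ⇒ r1c3=7.
Step 33. [r6c6∈{1}] r6c6's peers cover all but 1 ⇒ r6c6=1.
Step 34. [r5c8∈{3}] r5c8 is down to just 3 ⇒ r5c8=3.
Step 35. [r9c4∈{1}] nothing but 1 survives at r9c4. So r9c4=1.
Step 36. [r3c1∈{5}] r3c1 is down to just 5 ⇒ r3c1=5.
Step 37. [r5c6∈{7}] r5c6's peers cover all but 7 ⇒ r5c6=7.
Step 38. [r7c3∈{4}] r7c3's peers cover all but 4, so r7c3=4.
Step 39. [r4c9∈{6}] r4c9 has the single candidate 6 ⇒ r4c9=6.
Step 40. [r4c1∈{2}] r4c1's peers cover all but 2, so r4c1=2.
Step 41. [r8c1∈{3}] nothing but 3 survives at r8c1 ⇒ r8c1=3.
Step 42. [r8c5∈{7}] only 7 remains possible at r8c5 ⇒ r8c5=7.
Step 43. [r2c3∈{8}] only 8 remains possible at r2c3 ⇒ r2c3=8.
Step 44. [r2c7∈{2}] r2c7's peers cover all but 2, so r2c7=2.
Step 45. [r3c5∈{1}] r3c5 has the single candidate 1. So r3c5=1.
Step 46. [r3c8∈{9}] r3c8 is down to just 9, so r3c8=9.
Step 47. [r8c3∈{9}] r8c3 has the single candidate 9. So r8c3=9.
Step 48. [r5c2∈{9}] r5c2 is down to just 9 ⇒ r5c2=9.
Step 49. [r5c1∈{4}] only 4 remains possible at r5c1 ⇒ r5c1=4.
Step 50. [r3c3∈{6}] r3c3 has the single candidate 6, so r3c3=6.

Answer: 1 2 7 4 8 9 3 6 5 / 9 4 8 6 3 5 2 1 7 / 5 3 6 7 1 2 4 9 8 / 2 7 1 3 4 8 9 5 6 / 4 9 5 2 6 7 8 3 1 / 8 6 3 9 5 1 7 4 2 / 6 8 4 5 2 3 1 7 9 / 3 1 9 8 7 6 5 2 4 / 7 5 2 1 9 4 6 8 3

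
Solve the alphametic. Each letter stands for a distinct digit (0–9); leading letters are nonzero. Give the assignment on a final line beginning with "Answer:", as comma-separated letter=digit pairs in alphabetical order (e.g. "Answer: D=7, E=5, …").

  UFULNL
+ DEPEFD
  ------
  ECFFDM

Step 1. [col 1: L + D ≡ M (mod 10)] no forcing yet in column 1 (carry-in 0); M=0 is free and consistent — try it. So M=0.
Step 2. [col 1: L + D ≡ M (mod 10)] no forcing yet in column 1 (carry-in 0); L=8 is free and consistent — try it. So L=8.
Step 3. [col 1: L + D ≡ M (mod 10)] from column 1 (L=8, M=0, carry-in 0, digits 0,8 already taken and all letters distinct): D must equal 2 ⇒ D=2.
Step 4. [col 2: N + F ≡ D (mod 10)] column 2 (N + F ≡ D (mod 10), carry-in 1) doesn't pin N yet; pick N=5 and continue, so N=5.
Step 5. [col 2: N + F ≡ D (mod 10)] column 2: given N=5, D=2, carry-in 1, and digits 0,2,5,8 already taken and all letters distinct, N+F≡D (mod 10) forces F=6, so F=6.
Step 6. [col 3: L + E ≡ F (mod 10)] in column 3 we have L+E≡F with carry-in 1; given L=8, F=6 and digits 0,2,5,6,8 already taken and all letters distinct, that pins E to 7 ⇒ E=7.
Step 7. [col 4: U + P ≡ F (mod 10)] column 4 (U + P ≡ F (mod 10), carry-in 1) doesn't pin P yet; pick P=1 and continue ⇒ P=1.
Step 8. [col 4: U + P ≡ F (mod 10)] in column 4 we have U+P≡F with carry-in 1; given P=1, F=6 and digits 0,1,2,5,6,7,8 already taken and all letters distinct, that pins U to 4, so U=4.
Step 9. [col 5: F + E ≡ C (mod 10)] from column 5 (F=6, E=7, carry-in 0, digits 0,1,2,4,5,6,7,8 already taken and all letters distinct): C must equal 3 ⇒ C=3.

Answer: C=3, D=2, E=7, F=6, L=8, M=0, N=5, P=1, U=4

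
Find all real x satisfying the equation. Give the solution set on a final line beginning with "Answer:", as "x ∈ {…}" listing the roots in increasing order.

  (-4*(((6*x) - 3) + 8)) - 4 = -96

Step 1. [(-4*(((6*x) - 3) + 8)) - 4 = -96] -4 divides every term; factor it out. So factor: (((6*x) - 3) + 8) + 1 = 24.
Step 2. [(((6*x) - 3) + 8) + 1 = 24] +1 is outermost — subtract 1 both sides ⇒ sub: ((6*x) - 3) + 8 = 23.
Step 3. [((6*x) - 3) + 8 = 23] +8 is outermost — subtract 8 both sides, so sub: (6*x) - 3 = 15.
Step 4. [(6*x) - 3 = 15] add 3: x sits inside (… - 3). So sub: 6*x = 18.
Step 5. [6*x = 18] 6 out front; divide by 6. So div: x = 3.

Answer: x ∈ {3}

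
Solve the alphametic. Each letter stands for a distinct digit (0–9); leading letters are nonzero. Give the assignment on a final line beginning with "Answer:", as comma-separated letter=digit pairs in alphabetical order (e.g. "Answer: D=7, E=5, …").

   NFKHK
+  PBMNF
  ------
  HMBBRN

Step 1. [col 1: K + F ≡ N (mod 10)] N=5 is one option consistent with column 1 (K + F ≡ N (mod 10), carry-in 0) — take it, so N=5.
Step 2. [H] the sum has 6 digits but both addends have 5; that extra leading digit H is the final carry, namely 1 ⇒ H=1.
Step 3. [col 1: K + F ≡ N (mod 10)] several values work for K in column 1 (K + F ≡ N (mod 10), carry-in 0); try K=6. So K=6.
Step 4. [col 1: K + F ≡ N (mod 10)] column 1 reads K+F+carry(0)=N with K=6, N=5; with digits 1,5,6 already taken and all letters distinct, the only value for F is 9 ⇒ F=9.
Step 5. [col 2: H + N ≡ R (mod 10)] in column 2 we have H+N≡R with carry-in 1; given H=1, N=5 and digits 1,5,6,9 already taken and all letters distinct, that pins R to 7. So R=7.
Step 6. [col 3: K + M ≡ B (mod 10)] M=4 is one option consistent with column 3 (K + M ≡ B (mod 10), carry-in 0) — take it. So M=4.
Step 7. [col 3: K + M ≡ B (mod 10)] in column 3 we have K+M≡B with carry-in 0; given K=6, M=4 and digits 1,4,5,6,7,9 already taken and all letters distinct, that pins B to 0. So B=0.
Step 8. [col 5: N + P ≡ M (mod 10)] column 5: given N=5, M=4, carry-in 1, and digits 0,1,4,5,6,7,9 already taken and all letters distinct, N+P≡M (mod 10) forces P=8 ⇒ P=8.

Answer: B=0, F=9, H=1, K=6, M=4, N=5, P=8, R=7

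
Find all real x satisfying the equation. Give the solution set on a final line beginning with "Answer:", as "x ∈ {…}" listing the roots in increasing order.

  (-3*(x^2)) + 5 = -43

Step 1. [(-3*(x^2)) + 5 = -43] peel the +5: subtract 5 from each side. So sub: -3*(x^2) = -48.
Step 2. [-3*(x^2) = -48] leading coefficient -3: divide by -3. So div: x^2 = 16.
Step 3. [x^2 = 16] √ both sides: 16 ≥ 0 gives two branches. So sqrt: x = 4 or -4.

Answer: x ∈ {-4, 4}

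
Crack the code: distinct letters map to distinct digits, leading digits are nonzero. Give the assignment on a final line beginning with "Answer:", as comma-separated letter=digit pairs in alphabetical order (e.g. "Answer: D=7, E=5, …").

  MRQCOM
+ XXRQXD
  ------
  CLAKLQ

Step 1. [col 1: M + D ≡ Q (mod 10)] Q=8 is one option consistent with column 1 (M + D ≡ Q (mod 10), carry-in 0) — take it ⇒ Q=8.
Step 2. [col 1: M + D ≡ Q (mod 10)] no forcing yet in column 1 (carry-in 0); D=3 is free and consistent — try it ⇒ D=3.
Step 3. [col 1: M + D ≡ Q (mod 10)] from column 1 (D=3, Q=8, carry-in 0, digits 3,8 already taken and all letters distinct): M must equal 5 ⇒ M=5.
Step 4. [col 2: O + X ≡ L (mod 10)] several values work for X in column 2 (O + X ≡ L (mod 10), carry-in 0); try X=4 ⇒ X=4.
Step 5. [col 2: O + X ≡ L (mod 10)] column 2 (O + X ≡ L (mod 10), carry-in 0) doesn't pin L yet; pick L=6 and continue, so L=6.
Step 6. [col 2: O + X ≡ L (mod 10)] from column 2 (X=4, L=6, carry-in 0, digits 3,4,5,6,8 already taken and all letters distinct): O must equal 2, so O=2.
Step 7. [col 3: C + Q ≡ K (mod 10)] no forcing yet in column 3 (carry-in 0); K=7 is free and consistent — try it. So K=7.
Step 8. [col 3: C + Q ≡ K (mod 10)] in column 3 we have C+Q≡K with carry-in 0; given Q=8, K=7 and digits 2,3,4,5,6,7,8 already taken and all letters distinct, that pins C to 9. So C=9.
Step 9. [col 4: Q + R ≡ A (mod 10)] in column 4 we have Q+R≡A with carry-in 1; given Q=8 and digits 2,3,4,5,6,7,8,9 already taken and all letters distinct, that pins A to 0. So A=0.
Step 10. [col 4: Q + R ≡ A (mod 10)] from column 4 (Q=8, A=0, carry-in 1, digits 0,2,3,4,5,6,7,8,9 already taken and all letters distinct): R must equal 1, so R=1.

Answer: A=0, C=9, D=3, K=7, L=6, M=5, O=2, Q=8, R=1, X=4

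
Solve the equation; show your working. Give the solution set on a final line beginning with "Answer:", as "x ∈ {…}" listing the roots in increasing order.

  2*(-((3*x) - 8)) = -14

Step 1. [2*(-((3*x) - 8)) = -14] 2·(inner) — divide through by 2, so div: -((3*x) - 8) = -7.
Step 2. [-((3*x) - 8) = -7] LHS negated; negate both sides. So neg: (3*x) - 8 = 7.
Step 3. [(3*x) - 8 = 7] -8 is outermost — add 8 both sides ⇒ sub: 3*x = 15.
Step 4. [3*x = 15] leading coefficient 3: divide by 3, so div: x = 5.

Answer: x ∈ {5}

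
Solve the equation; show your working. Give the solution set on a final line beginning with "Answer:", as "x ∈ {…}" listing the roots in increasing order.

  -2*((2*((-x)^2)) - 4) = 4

Step 1. [-2*((2*((-x)^2)) - 4) = 4] leading coefficient -2: divide by -2, so div: (2*((-x)^2)) - 4 = -2.
Step 2. [(2*((-x)^2)) - 4 = -2] 2 | LHS and 2 | -2: pull 2 out. So factor: ((-x)^2) - 2 = -1.
Step 3. [((-x)^2) - 2 = -1] 2 comes off first (add 2) ⇒ sub: (-x)^2 = 1.
Step 4. [(-x)^2 = 1] LHS squared, RHS 1 ≥ 0: apply √ (±) ⇒ sqrt: -x = 1 or -1.
Step 5. [-x = 1 or -1] flip signs both sides ⇒ neg: x = -1 or 1.

Answer: x ∈ {-1, 1}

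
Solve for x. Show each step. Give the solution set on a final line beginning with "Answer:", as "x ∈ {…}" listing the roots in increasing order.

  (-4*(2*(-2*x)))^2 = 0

Step 1. [(-4*(2*(-2*x)))^2 = 0] √ both sides: 0 ≥ 0 gives two branches. So sqrt: -4*(2*(-2*x)) = 0.
Step 2. [-4*(2*(-2*x)) = 0] -4 out front; divide by -4 ⇒ div: 2*(-2*x) = 0.
Step 3. [2*(-2*x) = 0] 2·(inner) — divide through by 2 ⇒ div: -2*x = 0.
Step 4. [-2*x = 0] -2 out front; divide by -2, so div: x = 0.

Answer: x ∈ {0}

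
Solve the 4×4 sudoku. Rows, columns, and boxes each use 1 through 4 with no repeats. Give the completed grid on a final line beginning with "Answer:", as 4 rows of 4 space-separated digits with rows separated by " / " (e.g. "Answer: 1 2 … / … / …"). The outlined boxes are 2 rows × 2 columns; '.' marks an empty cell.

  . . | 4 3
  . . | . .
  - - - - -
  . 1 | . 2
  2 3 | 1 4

Step 1. [r2c1∈{1,3,4}] 3 has one home in row 2: r2c1. So r2c1=3.
Step 2. [r2c3∈{2}] nothing but 2 survives at r2c3. So r2c3=2.
Step 3. [r1c1∈{1}] nothing but 1 survives at r1c1, so r1c1=1.
Step 4. [r1c2∈{2}] r1c2 is down to just 2, so r1c2=2.
Step 5. [r2c4∈{1}] r2c4 has the single candidate 1, so r2c4=1.
Step 6. [r2c2∈{4}] nothing but 4 survives at r2c2, so r2c2=4.
Step 7. [r3c3∈{3}] r3c3 is down to just 3. So r3c3=3.
Step 8. [r3c1∈{4}] r3c1 is down to just 4 ⇒ r3c1=4.

Answer: 1 2 4 3 / 3 4 2 1 / 4 1 3 2 / 2 3 1 4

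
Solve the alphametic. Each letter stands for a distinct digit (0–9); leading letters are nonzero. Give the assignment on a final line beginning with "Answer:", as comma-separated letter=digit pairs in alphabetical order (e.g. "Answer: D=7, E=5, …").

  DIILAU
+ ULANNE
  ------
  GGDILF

Step 1. [col 1: U + E ≡ F (mod 10)] no forcing yet in column 1 (carry-in 0); F=6 is free and consistent — try it. So F=6.
Step 2. [col 1: U + E ≡ F (mod 10)] column 1 (U + E ≡ F (mod 10), carry-in 0) doesn't pin E yet; pick E=4 and continue ⇒ E=4.
Step 3. [col 1: U + E ≡ F (mod 10)] in column 1 we have U+E≡F with carry-in 0; given E=4, F=6 and digits 4,6 already taken and all letters distinct, that pins U to 2. So U=2.
Step 4. [col 2: A + N ≡ L (mod 10)] several values work for A in column 2 (A + N ≡ L (mod 10), carry-in 0); try A=5, so A=5.
Step 5. [col 2: A + N ≡ L (mod 10)] several values work for N in column 2 (A + N ≡ L (mod 10), carry-in 0); try N=3. So N=3.
Step 6. [col 2: A + N ≡ L (mod 10)] column 2 reads A+N+carry(0)=L with A=5, N=3; with digits 2,3,4,5,6 already taken and all letters distinct, the only value for L is 8, so L=8.
Step 7. [col 3: L + N ≡ I (mod 10)] column 3: given L=8, N=3, carry-in 0, and digits 2,3,4,5,6,8 already taken and all letters distinct, L+N≡I (mod 10) forces I=1. So I=1.
Step 8. [col 4: I + A ≡ D (mod 10)] in column 4 we have I+A≡D with carry-in 1; given I=1, A=5 and digits 1,2,3,4,5,6,8 already taken and all letters distinct, that pins D to 7, so D=7.
Step 9. [col 5: I + L ≡ G (mod 10)] column 5 reads I+L+carry(0)=G with I=1, L=8; with digits 1,2,3,4,5,6,7,8 already taken and all letters distinct, the only value for G is 9, so G=9.

Answer: A=5, D=7, E=4, F=6, G=9, I=1, L=8, N=3, U=2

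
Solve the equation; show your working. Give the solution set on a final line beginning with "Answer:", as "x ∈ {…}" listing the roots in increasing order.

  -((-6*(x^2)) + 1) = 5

Step 1. [-((-6*(x^2)) + 1) = 5] leading − — multiply by −1 ⇒ neg: (-6*(x^2)) + 1 = -5.
Step 2. [(-6*(x^2)) + 1 = -5] +1 is outermost — subtract 1 both sides, so sub: -6*(x^2) = -6.
Step 3. [-6*(x^2) = -6] -6·(inner) — divide through by -6, so div: x^2 = 1.
Step 4. [x^2 = 1] √ both sides: 1 ≥ 0 gives two branches. So sqrt: x = 1 or -1.

Answer: x ∈ {-1, 1}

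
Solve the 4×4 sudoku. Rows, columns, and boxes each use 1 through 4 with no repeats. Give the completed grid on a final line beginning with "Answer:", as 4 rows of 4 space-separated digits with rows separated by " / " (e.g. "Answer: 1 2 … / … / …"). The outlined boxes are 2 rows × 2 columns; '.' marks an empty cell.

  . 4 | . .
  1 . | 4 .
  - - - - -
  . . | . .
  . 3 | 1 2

Step 1. [r2c4∈{3}] r2c4's peers cover all but 3 ⇒ r2c4=3.
Step 2. [r2c2∈{2}] nothing but 2 survives at r2c2, so r2c2=2.
Step 3. [r4c1∈{4}] only 4 remains possible at r4c1, so r4c1=4.
Step 4. [r1c4∈{1}] r1c4's peers cover all but 1 ⇒ r1c4=1.
Step 5. [r3c1∈{2}] r3c1's peers cover all but 2. So r3c1=2.
Step 6. [r1c3∈{2}] nothing but 2 survives at r1c3. So r1c3=2.
Step 7. [r3c4∈{4}] nothing but 4 survives at r3c4, so r3c4=4.
Step 8. [r3c3∈{3}] r3c3 has the single candidate 3 ⇒ r3c3=3.
Step 9. [r3c2∈{1}] nothing but 1 survives at r3c2, so r3c2=1.
Step 10. [r1c1∈{3}] nothing but 3 survives at r1c1. So r1c1=3.

Answer: 3 4 2 1 / 1 2 4 3 / 2 1 3 4 / 4 3 1 2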